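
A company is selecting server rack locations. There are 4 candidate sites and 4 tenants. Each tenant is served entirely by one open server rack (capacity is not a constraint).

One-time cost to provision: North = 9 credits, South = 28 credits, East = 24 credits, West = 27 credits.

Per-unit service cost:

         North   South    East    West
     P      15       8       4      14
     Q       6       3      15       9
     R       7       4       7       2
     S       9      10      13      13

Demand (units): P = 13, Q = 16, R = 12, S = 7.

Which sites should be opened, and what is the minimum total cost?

Open South and East; minimum total cost 270.

For any fixed open set, each tenant goes to its cheapest open site; total = fixed + service.
{South, East}: P→East 4·13=52, Q→South 3·16=48, R→South 4·12=48, S→South 10·7=70. Service 218; fixed 52; total 270.
{North, South, East}: service 211 + fixed 61 = 272
{South, East, West}: service 194 + fixed 79 = 273
{North, South, East, West}: P→East 4·13=52, Q→South 3·16=48, R→West 2·12=24, S→North 9·7=63. Service 187; fixed 88; total 275.
No other subset beats 270.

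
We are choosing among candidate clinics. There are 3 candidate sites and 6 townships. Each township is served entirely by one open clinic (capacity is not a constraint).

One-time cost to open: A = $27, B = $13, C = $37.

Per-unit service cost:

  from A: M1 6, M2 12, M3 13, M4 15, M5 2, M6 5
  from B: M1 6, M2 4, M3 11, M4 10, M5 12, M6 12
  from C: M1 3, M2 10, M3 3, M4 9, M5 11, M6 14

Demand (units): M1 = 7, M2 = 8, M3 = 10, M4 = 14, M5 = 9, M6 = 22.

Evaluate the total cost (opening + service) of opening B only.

Each township is assigned to its cheapest site among the open ones.
{B}: M1→B 6·7=42, M2→B 4·8=32, M3→B 11·10=110, M4→B 10·14=140, M5→B 12·9=108, M6→B 12·22=264. Service 696; fixed 13; total 709.

Total cost: 709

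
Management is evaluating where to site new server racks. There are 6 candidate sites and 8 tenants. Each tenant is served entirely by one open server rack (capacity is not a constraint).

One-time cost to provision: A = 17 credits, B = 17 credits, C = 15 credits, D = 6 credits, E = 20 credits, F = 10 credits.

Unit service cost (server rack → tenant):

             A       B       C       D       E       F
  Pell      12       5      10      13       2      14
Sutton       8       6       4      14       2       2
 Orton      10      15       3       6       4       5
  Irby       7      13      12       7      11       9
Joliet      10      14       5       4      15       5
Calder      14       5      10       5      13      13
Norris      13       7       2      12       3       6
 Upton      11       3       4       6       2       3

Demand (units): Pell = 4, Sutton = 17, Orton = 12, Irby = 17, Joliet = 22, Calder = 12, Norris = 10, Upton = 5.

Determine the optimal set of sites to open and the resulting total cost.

Open C, D and E; minimum total cost 416.

For any fixed open set, each tenant goes to its cheapest open site; total = fixed + service.
{C, D, E}: Pell→E 2·4=8, Sutton→E 2·17=34, Orton→C 3·12=36, Irby→D 7·17=119, Joliet→D 4·22=88, Calder→D 5·12=60, Norris→C 2·10=20, Upton→E 2·5=10. Service 375; fixed 41; total 416.
{D, E}: Pell→E 2·4=8, Sutton→E 2·17=34, Orton→E 4·12=48, Irby→D 7·17=119, Joliet→D 4·22=88, Calder→D 5·12=60, Norris→E 3·10=30, Upton→E 2·5=10. Service 397; fixed 26; total 423.
{C, D, E, F}: service 375 + fixed 51 = 426
{A, B, C, D, E, F}: service 375 + fixed 85 = 460
No other subset beats 416.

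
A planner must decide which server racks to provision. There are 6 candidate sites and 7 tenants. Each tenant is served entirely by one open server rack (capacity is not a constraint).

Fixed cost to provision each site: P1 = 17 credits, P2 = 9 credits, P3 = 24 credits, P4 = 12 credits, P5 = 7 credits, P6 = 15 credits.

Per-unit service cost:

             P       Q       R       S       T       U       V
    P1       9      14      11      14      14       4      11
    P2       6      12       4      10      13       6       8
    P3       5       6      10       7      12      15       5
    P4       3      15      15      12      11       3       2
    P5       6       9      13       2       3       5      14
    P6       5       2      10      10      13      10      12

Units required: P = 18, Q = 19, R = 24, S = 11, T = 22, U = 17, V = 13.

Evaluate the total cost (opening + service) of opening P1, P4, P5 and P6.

Total cost: 548

Each tenant is assigned to its cheapest site among the open ones.
{P1, P4, P5, P6}: P→P4 3·18=54, Q→P6 2·19=38, R→P6 10·24=240, S→P5 2·11=22, T→P5 3·22=66, U→P4 3·17=51, V→P4 2·13=26. Service 497; fixed 51; total 548.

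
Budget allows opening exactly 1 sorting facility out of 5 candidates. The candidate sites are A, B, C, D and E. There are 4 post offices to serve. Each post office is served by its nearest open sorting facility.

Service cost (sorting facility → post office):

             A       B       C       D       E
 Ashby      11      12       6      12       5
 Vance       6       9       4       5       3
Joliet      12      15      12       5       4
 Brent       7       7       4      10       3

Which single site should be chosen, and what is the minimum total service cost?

With exactly 1 open, each post office uses its cheapest among the chosen.
{E}: Ashby→E 5, Vance→E 3, Joliet→E 4, Brent→E 3. Service cost 15.
{C}: service cost 26
{D}: service cost 32
Among all 5 size-1 choices, {E} is lowest.

Choose E only; total service cost 15.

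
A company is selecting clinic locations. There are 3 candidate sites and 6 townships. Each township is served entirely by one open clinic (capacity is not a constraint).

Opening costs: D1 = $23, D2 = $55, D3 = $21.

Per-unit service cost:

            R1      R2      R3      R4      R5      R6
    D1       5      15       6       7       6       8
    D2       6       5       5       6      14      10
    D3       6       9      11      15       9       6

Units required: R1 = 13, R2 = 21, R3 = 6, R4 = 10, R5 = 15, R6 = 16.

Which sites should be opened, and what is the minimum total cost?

Open D1, D2 and D3; minimum total cost 545.

For any fixed open set, each township goes to its cheapest open site; total = fixed + service.
{D1, D2, D3}: R1→D1 5·13=65, R2→D2 5·21=105, R3→D2 5·6=30, R4→D2 6·10=60, R5→D1 6·15=90, R6→D3 6·16=96. Service 446; fixed 99; total 545.
{D1, D2}: R1→D1 5·13=65, R2→D2 5·21=105, R3→D2 5·6=30, R4→D2 6·10=60, R5→D1 6·15=90, R6→D1 8·16=128. Service 478; fixed 78; total 556.
{D2, D3}: service 504 + fixed 76 = 580
{D3}: R1→D3 6·13=78, R2→D3 9·21=189, R3→D3 11·6=66, R4→D3 15·10=150, R5→D3 9·15=135, R6→D3 6·16=96. Service 714; fixed 21; total 735.
No other subset beats 545.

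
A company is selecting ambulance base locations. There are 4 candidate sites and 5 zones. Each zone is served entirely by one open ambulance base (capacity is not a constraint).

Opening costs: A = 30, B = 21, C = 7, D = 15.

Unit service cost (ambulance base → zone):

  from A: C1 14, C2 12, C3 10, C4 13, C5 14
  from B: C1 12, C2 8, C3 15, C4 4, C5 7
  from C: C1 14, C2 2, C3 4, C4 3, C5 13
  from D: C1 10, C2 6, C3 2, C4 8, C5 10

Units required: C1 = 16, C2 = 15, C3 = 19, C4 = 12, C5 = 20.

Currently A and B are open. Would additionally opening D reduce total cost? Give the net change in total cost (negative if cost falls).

Current service cost with {A, B}: 690.
Adding D: each zone re-picks its cheapest; new service cost 476, saving 214.
Extra fixed cost: 15. Net change = 15 − 214 = -199.
(Totals: 741 → 542.)

Yes — net change −199 (cost falls by 199).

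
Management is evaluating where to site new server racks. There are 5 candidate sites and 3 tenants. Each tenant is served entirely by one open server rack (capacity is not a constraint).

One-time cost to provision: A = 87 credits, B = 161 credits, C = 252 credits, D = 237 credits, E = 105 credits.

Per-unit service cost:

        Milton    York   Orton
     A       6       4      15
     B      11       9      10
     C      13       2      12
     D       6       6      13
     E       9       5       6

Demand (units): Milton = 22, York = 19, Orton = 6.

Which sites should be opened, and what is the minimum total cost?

For any fixed open set, each tenant goes to its cheapest open site; total = fixed + service.
{A}: Milton→A 6·22=132, York→A 4·19=76, Orton→A 15·6=90. Service 298; fixed 87; total 385.
{E}: service 329 + fixed 105 = 434
{A, E}: service 244 + fixed 192 = 436
{A, B, C, D, E}: Milton→A 6·22=132, York→C 2·19=38, Orton→E 6·6=36. Service 206; fixed 842; total 1048.
No other subset beats 385.

Open A only; minimum total cost 385.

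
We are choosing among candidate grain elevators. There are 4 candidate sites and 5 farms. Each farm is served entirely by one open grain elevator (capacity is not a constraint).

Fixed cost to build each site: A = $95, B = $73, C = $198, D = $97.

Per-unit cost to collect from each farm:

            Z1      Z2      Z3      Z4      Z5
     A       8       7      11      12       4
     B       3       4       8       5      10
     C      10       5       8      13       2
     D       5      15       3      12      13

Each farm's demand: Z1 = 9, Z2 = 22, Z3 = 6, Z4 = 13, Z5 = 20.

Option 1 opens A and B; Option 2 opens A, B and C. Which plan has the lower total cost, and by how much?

Option 1 is cheaper by 158.

Option 1: {A, B}: Z1→B 3·9=27, Z2→B 4·22=88, Z3→B 8·6=48, Z4→B 5·13=65, Z5→A 4·20=80. Service 308; fixed 168; total 476.
Option 2: {A, B, C}: Z1→B 3·9=27, Z2→B 4·22=88, Z3→B 8·6=48, Z4→B 5·13=65, Z5→C 2·20=40. Service 268; fixed 366; total 634.
Difference: |476 − 634| = 158.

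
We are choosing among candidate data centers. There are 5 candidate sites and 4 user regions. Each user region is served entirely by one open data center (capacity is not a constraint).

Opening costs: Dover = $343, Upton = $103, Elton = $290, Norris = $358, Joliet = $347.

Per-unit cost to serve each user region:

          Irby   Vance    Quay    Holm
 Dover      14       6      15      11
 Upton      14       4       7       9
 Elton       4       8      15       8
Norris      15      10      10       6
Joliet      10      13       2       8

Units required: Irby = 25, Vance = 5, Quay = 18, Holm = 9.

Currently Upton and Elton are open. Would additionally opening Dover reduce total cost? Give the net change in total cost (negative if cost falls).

Current service cost with {Upton, Elton}: 318.
Adding Dover: each user region re-picks its cheapest; new service cost 318, saving 0.
Extra fixed cost: 343. Net change = 343 − 0 = 343.
(Totals: 711 → 1054.)

No — net change +343 (cost rises by 343).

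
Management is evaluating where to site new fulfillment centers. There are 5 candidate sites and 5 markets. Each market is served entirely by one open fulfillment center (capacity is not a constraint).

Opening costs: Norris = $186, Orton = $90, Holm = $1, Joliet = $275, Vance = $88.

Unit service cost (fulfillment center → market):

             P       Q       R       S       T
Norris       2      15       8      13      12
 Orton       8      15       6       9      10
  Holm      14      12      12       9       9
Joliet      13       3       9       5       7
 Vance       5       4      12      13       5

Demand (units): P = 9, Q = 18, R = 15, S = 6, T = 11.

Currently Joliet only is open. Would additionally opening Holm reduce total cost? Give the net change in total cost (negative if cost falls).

Current service cost with {Joliet}: 413.
Adding Holm: each market re-picks its cheapest; new service cost 413, saving 0.
Extra fixed cost: 1. Net change = 1 − 0 = 1.
(Totals: 688 → 689.)

No — net change +1 (cost rises by 1).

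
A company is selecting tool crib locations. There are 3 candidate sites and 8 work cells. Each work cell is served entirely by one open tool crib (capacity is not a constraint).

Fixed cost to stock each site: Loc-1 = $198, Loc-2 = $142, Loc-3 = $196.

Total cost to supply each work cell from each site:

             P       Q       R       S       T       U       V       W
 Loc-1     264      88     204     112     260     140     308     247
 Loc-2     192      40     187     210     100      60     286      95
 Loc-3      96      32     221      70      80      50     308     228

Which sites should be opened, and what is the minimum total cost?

For any fixed open set, each work cell goes to its cheapest open site; total = fixed + service.
{Loc-2, Loc-3}: P→Loc-3 96, Q→Loc-3 32, R→Loc-2 187, S→Loc-3 70, T→Loc-3 80, U→Loc-3 50, V→Loc-2 286, W→Loc-2 95. Service 896; fixed 338; total 1234.
{Loc-3}: service 1085 + fixed 196 = 1281
{Loc-2}: P→Loc-2 192, Q→Loc-2 40, R→Loc-2 187, S→Loc-2 210, T→Loc-2 100, U→Loc-2 60, V→Loc-2 286, W→Loc-2 95. Service 1170; fixed 142; total 1312.
{Loc-1, Loc-2, Loc-3}: service 896 + fixed 536 = 1432
(All 7 nonempty subsets were checked; Loc-2 and Loc-3 is lowest.)

Open Loc-2 and Loc-3; minimum total cost 1234.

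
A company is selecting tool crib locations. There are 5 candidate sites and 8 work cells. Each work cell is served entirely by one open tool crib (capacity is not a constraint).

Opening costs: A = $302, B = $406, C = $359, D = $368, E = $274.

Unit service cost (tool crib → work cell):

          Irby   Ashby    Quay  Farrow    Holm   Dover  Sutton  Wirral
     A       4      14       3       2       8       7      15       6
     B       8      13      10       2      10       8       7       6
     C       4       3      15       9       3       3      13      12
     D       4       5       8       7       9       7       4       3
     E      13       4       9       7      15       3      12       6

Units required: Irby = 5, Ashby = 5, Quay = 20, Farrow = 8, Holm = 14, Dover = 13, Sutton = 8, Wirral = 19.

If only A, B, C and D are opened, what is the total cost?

Total cost: 1716

Each work cell is assigned to its cheapest site among the open ones.
{A, B, C, D}: Irby→A 4·5=20, Ashby→C 3·5=15, Quay→A 3·20=60, Farrow→A 2·8=16, Holm→C 3·14=42, Dover→C 3·13=39, Sutton→D 4·8=32, Wirral→D 3·19=57. Service 281; fixed 1435; total 1716.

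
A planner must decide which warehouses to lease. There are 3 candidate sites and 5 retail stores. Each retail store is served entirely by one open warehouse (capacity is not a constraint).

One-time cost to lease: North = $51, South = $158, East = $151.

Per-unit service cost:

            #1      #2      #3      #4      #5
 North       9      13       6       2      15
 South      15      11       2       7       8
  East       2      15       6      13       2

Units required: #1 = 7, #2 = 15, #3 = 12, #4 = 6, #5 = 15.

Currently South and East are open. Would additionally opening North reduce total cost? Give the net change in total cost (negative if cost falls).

No — net change +21 (cost rises by 21).

Current service cost with {South, East}: 275.
Adding North: each retail store re-picks its cheapest; new service cost 245, saving 30.
Extra fixed cost: 51. Net change = 51 − 30 = 21.
(Totals: 584 → 605.)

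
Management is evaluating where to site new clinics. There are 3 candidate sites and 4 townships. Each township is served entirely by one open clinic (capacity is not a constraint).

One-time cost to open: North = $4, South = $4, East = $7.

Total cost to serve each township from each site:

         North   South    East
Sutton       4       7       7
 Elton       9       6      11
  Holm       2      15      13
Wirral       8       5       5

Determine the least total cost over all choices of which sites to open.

Minimum total cost: 25

For any fixed open set, each township goes to its cheapest open site; total = fixed + service.
{North, South}: Sutton→North 4, Elton→South 6, Holm→North 2, Wirral→South 5. Service 17; fixed 8; total 25.
{North}: service 23 + fixed 4 = 27
{North, East}: Sutton→North 4, Elton→North 9, Holm→North 2, Wirral→East 5. Service 20; fixed 11; total 31.
{North, South, East}: service 17 + fixed 15 = 32
(All 7 nonempty subsets were checked; North and South is lowest.)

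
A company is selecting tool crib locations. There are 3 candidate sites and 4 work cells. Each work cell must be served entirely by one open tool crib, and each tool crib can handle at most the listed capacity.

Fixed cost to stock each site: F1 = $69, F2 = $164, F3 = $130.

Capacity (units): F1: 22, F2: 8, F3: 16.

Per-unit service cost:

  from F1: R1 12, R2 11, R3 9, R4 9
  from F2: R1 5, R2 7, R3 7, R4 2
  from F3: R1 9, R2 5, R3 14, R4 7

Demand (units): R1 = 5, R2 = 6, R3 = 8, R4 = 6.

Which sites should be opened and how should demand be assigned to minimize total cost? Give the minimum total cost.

Minimum total cost: 400

Open {F1, F3}: R1→F3 9·5=45, R2→F3 5·6=30, R3→F1 9·8=72, R4→F1 9·6=54.
Loads: F1 carries 14/22, F3 carries 11/16. Service 201; fixed 199; total 400.
Next best feasible plan costs 403.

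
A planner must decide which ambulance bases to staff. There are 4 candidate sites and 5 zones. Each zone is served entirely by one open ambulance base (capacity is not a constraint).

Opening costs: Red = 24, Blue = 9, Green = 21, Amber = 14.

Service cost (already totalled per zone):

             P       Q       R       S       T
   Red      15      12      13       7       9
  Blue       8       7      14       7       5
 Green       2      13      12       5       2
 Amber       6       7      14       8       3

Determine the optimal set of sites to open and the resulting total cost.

Open Blue only; minimum total cost 50.

For any fixed open set, each zone goes to its cheapest open site; total = fixed + service.
{Blue}: P→Blue 8, Q→Blue 7, R→Blue 14, S→Blue 7, T→Blue 5. Service 41; fixed 9; total 50.
{Amber}: P→Amber 6, Q→Amber 7, R→Amber 14, S→Amber 8, T→Amber 3. Service 38; fixed 14; total 52.
{Green}: P→Green 2, Q→Green 13, R→Green 12, S→Green 5, T→Green 2. Service 34; fixed 21; total 55.
{Red, Blue, Green, Amber}: P→Green 2, Q→Blue 7, R→Green 12, S→Green 5, T→Green 2. Service 28; fixed 68; total 96.
No other subset beats 50.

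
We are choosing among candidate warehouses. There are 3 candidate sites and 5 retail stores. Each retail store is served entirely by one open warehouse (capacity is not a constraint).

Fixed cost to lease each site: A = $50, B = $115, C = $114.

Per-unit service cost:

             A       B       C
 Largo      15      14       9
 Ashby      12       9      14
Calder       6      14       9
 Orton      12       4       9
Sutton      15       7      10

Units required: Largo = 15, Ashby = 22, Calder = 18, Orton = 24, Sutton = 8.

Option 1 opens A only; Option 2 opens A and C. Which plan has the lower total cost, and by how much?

Option 1: {A}: Largo→A 15·15=225, Ashby→A 12·22=264, Calder→A 6·18=108, Orton→A 12·24=288, Sutton→A 15·8=120. Service 1005; fixed 50; total 1055.
Option 2: {A, C}: Largo→C 9·15=135, Ashby→A 12·22=264, Calder→A 6·18=108, Orton→C 9·24=216, Sutton→C 10·8=80. Service 803; fixed 164; total 967.
Difference: |1055 − 967| = 88.

Option 2 is cheaper by 88.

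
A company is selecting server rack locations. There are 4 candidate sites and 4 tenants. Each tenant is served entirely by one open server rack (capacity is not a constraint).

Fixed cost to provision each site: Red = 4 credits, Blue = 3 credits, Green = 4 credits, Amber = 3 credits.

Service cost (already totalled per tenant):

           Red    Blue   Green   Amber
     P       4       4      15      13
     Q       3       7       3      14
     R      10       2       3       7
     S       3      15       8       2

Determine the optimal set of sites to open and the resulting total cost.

For any fixed open set, each tenant goes to its cheapest open site; total = fixed + service.
{Red, Blue}: P→Red 4, Q→Red 3, R→Blue 2, S→Red 3. Service 12; fixed 7; total 19.
{Red, Blue, Amber}: service 11 + fixed 10 = 21
{Red, Green}: P→Red 4, Q→Red 3, R→Green 3, S→Red 3. Service 13; fixed 8; total 21.
{Red, Blue, Green, Amber}: service 11 + fixed 14 = 25
No other subset beats 19.

Open Red and Blue; minimum total cost 19.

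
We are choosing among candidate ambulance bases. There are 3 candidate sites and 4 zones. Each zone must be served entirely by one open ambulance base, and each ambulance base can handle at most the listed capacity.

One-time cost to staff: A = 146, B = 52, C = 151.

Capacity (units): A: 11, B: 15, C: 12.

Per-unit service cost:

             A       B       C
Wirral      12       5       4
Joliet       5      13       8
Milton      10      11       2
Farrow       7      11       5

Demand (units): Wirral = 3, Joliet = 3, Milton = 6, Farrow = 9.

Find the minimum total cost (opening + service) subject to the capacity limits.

Open {B, C}: Wirral→C 4·3=12, Joliet→C 8·3=24, Milton→C 2·6=12, Farrow→B 11·9=99.
Loads: B carries 9/15, C carries 12/12. Service 147; fixed 203; total 350.
Next best feasible plan costs 353.

Minimum total cost: 350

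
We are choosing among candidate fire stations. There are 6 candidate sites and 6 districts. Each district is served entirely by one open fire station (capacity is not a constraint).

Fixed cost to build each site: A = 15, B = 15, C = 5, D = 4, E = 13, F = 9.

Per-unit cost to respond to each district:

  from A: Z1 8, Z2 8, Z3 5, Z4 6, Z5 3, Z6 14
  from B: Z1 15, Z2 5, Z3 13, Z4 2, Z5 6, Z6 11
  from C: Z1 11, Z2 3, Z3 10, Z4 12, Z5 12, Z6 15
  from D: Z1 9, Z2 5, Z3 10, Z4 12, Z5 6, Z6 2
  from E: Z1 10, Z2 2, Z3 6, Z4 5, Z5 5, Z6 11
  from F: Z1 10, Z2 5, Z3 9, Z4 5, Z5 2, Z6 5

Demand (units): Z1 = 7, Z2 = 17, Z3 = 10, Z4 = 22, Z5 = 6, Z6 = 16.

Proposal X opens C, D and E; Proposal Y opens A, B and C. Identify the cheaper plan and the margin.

Proposal X: {C, D, E}: Z1→D 9·7=63, Z2→E 2·17=34, Z3→E 6·10=60, Z4→E 5·22=110, Z5→E 5·6=30, Z6→D 2·16=32. Service 329; fixed 22; total 351.
Proposal Y: {A, B, C}: Z1→A 8·7=56, Z2→C 3·17=51, Z3→A 5·10=50, Z4→B 2·22=44, Z5→A 3·6=18, Z6→B 11·16=176. Service 395; fixed 35; total 430.
Difference: |351 − 430| = 79.

Proposal X is cheaper by 79.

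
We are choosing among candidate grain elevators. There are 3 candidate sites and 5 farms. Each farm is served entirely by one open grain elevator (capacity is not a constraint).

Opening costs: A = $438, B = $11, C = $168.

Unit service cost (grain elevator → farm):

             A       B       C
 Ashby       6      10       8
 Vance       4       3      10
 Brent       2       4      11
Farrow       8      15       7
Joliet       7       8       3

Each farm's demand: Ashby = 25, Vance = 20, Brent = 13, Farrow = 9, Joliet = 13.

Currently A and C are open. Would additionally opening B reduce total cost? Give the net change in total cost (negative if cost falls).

Current service cost with {A, C}: 358.
Adding B: each farm re-picks its cheapest; new service cost 338, saving 20.
Extra fixed cost: 11. Net change = 11 − 20 = -9.
(Totals: 964 → 955.)

Yes — net change −9 (cost falls by 9).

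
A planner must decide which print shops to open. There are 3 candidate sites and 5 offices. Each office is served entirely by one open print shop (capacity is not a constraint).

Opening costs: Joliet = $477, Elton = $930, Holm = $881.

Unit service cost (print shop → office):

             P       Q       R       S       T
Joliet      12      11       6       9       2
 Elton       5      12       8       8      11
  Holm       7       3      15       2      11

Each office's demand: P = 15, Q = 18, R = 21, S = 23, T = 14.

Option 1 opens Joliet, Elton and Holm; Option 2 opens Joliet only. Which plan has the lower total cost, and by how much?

Option 1: {Joliet, Elton, Holm}: P→Elton 5·15=75, Q→Holm 3·18=54, R→Joliet 6·21=126, S→Holm 2·23=46, T→Joliet 2·14=28. Service 329; fixed 2288; total 2617.
Option 2: {Joliet}: P→Joliet 12·15=180, Q→Joliet 11·18=198, R→Joliet 6·21=126, S→Joliet 9·23=207, T→Joliet 2·14=28. Service 739; fixed 477; total 1216.
Difference: |2617 − 1216| = 1401.

Option 2 is cheaper by 1401.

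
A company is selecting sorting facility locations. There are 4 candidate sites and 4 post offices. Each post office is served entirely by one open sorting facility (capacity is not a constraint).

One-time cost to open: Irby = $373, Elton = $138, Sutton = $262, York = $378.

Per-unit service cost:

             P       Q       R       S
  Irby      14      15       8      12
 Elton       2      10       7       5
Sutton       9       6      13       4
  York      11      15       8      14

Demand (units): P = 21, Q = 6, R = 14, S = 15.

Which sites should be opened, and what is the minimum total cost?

Open Elton only; minimum total cost 413.

For any fixed open set, each post office goes to its cheapest open site; total = fixed + service.
{Elton}: P→Elton 2·21=42, Q→Elton 10·6=60, R→Elton 7·14=98, S→Elton 5·15=75. Service 275; fixed 138; total 413.
{Elton, Sutton}: service 236 + fixed 400 = 636
{Sutton}: service 467 + fixed 262 = 729
{Irby, Elton, Sutton, York}: service 236 + fixed 1151 = 1387
No other subset beats 413.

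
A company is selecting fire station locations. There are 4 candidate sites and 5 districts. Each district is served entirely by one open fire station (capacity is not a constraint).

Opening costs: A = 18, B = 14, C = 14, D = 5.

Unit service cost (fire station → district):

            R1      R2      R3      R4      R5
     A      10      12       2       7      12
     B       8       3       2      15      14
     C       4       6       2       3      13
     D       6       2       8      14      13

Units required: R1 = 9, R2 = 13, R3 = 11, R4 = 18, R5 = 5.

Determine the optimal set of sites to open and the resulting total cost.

For any fixed open set, each district goes to its cheapest open site; total = fixed + service.
{C, D}: R1→C 4·9=36, R2→D 2·13=26, R3→C 2·11=22, R4→C 3·18=54, R5→C 13·5=65. Service 203; fixed 19; total 222.
{A, C, D}: R1→C 4·9=36, R2→D 2·13=26, R3→A 2·11=22, R4→C 3·18=54, R5→A 12·5=60. Service 198; fixed 37; total 235.
{B, C, D}: service 203 + fixed 33 = 236
{A, B, C, D}: R1→C 4·9=36, R2→D 2·13=26, R3→A 2·11=22, R4→C 3·18=54, R5→A 12·5=60. Service 198; fixed 51; total 249.
No other subset beats 222.

Open C and D; minimum total cost 222.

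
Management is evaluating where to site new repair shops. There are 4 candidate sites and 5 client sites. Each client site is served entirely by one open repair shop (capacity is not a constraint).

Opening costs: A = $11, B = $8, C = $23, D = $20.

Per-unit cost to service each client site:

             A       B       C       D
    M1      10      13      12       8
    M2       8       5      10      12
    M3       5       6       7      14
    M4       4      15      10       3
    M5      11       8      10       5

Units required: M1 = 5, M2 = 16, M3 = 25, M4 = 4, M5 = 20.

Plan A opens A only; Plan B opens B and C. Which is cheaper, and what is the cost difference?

Plan B is cheaper by 29.

Plan A: {A}: M1→A 10·5=50, M2→A 8·16=128, M3→A 5·25=125, M4→A 4·4=16, M5→A 11·20=220. Service 539; fixed 11; total 550.
Plan B: {B, C}: M1→C 12·5=60, M2→B 5·16=80, M3→B 6·25=150, M4→C 10·4=40, M5→B 8·20=160. Service 490; fixed 31; total 521.
Difference: |550 − 521| = 29.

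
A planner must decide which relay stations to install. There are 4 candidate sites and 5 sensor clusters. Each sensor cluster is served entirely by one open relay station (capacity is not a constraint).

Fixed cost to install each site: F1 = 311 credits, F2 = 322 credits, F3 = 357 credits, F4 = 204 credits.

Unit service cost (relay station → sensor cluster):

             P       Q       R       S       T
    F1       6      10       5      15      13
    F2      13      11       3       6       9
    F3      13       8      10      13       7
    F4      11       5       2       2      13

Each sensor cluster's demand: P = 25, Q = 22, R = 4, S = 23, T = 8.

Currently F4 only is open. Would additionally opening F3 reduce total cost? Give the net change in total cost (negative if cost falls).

No — net change +309 (cost rises by 309).

Current service cost with {F4}: 543.
Adding F3: each sensor cluster re-picks its cheapest; new service cost 495, saving 48.
Extra fixed cost: 357. Net change = 357 − 48 = 309.
(Totals: 747 → 1056.)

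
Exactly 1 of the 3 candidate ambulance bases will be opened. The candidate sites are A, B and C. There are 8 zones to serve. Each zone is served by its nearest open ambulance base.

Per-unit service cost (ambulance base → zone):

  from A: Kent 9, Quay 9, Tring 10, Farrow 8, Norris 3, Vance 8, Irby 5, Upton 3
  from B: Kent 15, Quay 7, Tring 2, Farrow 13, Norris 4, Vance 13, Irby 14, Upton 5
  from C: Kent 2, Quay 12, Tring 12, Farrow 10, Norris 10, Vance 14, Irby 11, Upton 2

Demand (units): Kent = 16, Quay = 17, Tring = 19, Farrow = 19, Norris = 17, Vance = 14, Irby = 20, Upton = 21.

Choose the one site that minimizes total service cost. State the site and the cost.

Choose A only; total service cost 965.

With exactly 1 open, each zone uses its cheapest among the chosen.
{A}: Kent→A 9·16=144, Quay→A 9·17=153, Tring→A 10·19=190, Farrow→A 8·19=152, Norris→A 3·17=51, Vance→A 8·14=112, Irby→A 5·20=100, Upton→A 3·21=63. Service cost 965.
{B}: service cost 1279
{C}: service cost 1282
Among all 3 size-1 choices, {A} is lowest.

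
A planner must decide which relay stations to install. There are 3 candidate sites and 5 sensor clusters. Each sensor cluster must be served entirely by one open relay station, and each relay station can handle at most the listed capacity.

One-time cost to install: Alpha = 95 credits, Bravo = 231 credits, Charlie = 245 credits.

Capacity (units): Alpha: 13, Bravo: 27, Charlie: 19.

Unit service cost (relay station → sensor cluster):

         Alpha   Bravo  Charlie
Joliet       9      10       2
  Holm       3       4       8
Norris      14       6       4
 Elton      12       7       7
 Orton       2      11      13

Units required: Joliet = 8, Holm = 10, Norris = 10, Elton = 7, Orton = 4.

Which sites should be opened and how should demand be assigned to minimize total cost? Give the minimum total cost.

Open {Alpha, Bravo}: Joliet→Alpha 9·8=72, Holm→Bravo 4·10=40, Norris→Bravo 6·10=60, Elton→Bravo 7·7=49, Orton→Alpha 2·4=8.
Loads: Alpha carries 12/13, Bravo carries 27/27. Service 229; fixed 326; total 555.
Next best feasible plan costs 665.

Minimum total cost: 555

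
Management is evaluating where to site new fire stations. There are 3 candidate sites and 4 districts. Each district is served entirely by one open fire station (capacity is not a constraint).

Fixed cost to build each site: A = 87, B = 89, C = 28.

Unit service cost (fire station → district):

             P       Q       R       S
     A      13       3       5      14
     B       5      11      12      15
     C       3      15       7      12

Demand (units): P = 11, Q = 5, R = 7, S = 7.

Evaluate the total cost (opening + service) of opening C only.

Total cost: 269

Each district is assigned to its cheapest site among the open ones.
{C}: P→C 3·11=33, Q→C 15·5=75, R→C 7·7=49, S→C 12·7=84. Service 241; fixed 28; total 269.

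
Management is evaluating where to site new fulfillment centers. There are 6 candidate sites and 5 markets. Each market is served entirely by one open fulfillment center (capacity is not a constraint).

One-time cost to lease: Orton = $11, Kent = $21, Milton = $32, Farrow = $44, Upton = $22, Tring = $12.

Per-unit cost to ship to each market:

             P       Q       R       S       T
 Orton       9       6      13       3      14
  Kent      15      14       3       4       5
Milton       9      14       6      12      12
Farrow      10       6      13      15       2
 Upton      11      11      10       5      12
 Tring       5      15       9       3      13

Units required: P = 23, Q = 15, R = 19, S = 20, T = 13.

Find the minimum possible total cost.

Minimum total cost: 425

For any fixed open set, each market goes to its cheapest open site; total = fixed + service.
{Kent, Farrow, Tring}: P→Tring 5·23=115, Q→Farrow 6·15=90, R→Kent 3·19=57, S→Tring 3·20=60, T→Farrow 2·13=26. Service 348; fixed 77; total 425.
{Orton, Kent, Tring}: service 387 + fixed 44 = 431
{Orton, Kent, Farrow, Tring}: P→Tring 5·23=115, Q→Orton 6·15=90, R→Kent 3·19=57, S→Orton 3·20=60, T→Farrow 2·13=26. Service 348; fixed 88; total 436.
{Orton, Kent, Milton, Farrow, Upton, Tring}: service 348 + fixed 142 = 490
No other subset beats 425.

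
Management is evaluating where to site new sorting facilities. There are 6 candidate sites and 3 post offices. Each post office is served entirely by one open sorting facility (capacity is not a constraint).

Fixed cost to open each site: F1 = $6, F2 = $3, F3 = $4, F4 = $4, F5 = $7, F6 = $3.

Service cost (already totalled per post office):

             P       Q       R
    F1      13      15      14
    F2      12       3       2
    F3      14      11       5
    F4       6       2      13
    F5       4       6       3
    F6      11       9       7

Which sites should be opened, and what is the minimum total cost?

For any fixed open set, each post office goes to its cheapest open site; total = fixed + service.
{F2, F4}: P→F4 6, Q→F4 2, R→F2 2. Service 10; fixed 7; total 17.
{F2, F5}: service 9 + fixed 10 = 19
{F2}: P→F2 12, Q→F2 3, R→F2 2. Service 17; fixed 3; total 20.
{F1, F2, F3, F4, F5, F6}: P→F5 4, Q→F4 2, R→F2 2. Service 8; fixed 27; total 35.
No other subset beats 17.

Open F2 and F4; minimum total cost 17.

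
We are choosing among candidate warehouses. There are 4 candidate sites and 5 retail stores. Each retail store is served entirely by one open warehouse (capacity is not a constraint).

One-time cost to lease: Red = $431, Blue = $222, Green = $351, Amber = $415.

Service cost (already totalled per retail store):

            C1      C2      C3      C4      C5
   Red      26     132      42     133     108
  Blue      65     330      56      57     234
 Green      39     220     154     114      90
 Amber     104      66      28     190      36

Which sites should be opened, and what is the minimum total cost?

For any fixed open set, each retail store goes to its cheapest open site; total = fixed + service.
{Amber}: C1→Amber 104, C2→Amber 66, C3→Amber 28, C4→Amber 190, C5→Amber 36. Service 424; fixed 415; total 839.
{Red}: C1→Red 26, C2→Red 132, C3→Red 42, C4→Red 133, C5→Red 108. Service 441; fixed 431; total 872.
{Blue, Amber}: C1→Blue 65, C2→Amber 66, C3→Amber 28, C4→Blue 57, C5→Amber 36. Service 252; fixed 637; total 889.
{Red, Blue, Green, Amber}: service 213 + fixed 1419 = 1632
No other subset beats 839.

Open Amber only; minimum total cost 839.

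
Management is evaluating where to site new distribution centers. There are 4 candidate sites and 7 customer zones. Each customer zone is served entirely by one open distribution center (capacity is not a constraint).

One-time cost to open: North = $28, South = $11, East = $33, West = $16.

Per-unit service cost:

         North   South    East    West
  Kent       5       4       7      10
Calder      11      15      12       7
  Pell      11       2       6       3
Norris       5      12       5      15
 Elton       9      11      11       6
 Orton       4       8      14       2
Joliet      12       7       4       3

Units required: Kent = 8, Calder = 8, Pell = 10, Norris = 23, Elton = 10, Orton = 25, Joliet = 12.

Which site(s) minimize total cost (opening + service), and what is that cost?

For any fixed open set, each customer zone goes to its cheapest open site; total = fixed + service.
{North, South, West}: Kent→South 4·8=32, Calder→West 7·8=56, Pell→South 2·10=20, Norris→North 5·23=115, Elton→West 6·10=60, Orton→West 2·25=50, Joliet→West 3·12=36. Service 369; fixed 55; total 424.
{South, East, West}: service 369 + fixed 60 = 429
{North, West}: Kent→North 5·8=40, Calder→West 7·8=56, Pell→West 3·10=30, Norris→North 5·23=115, Elton→West 6·10=60, Orton→West 2·25=50, Joliet→West 3·12=36. Service 387; fixed 44; total 431.
{North, South, East, West}: service 369 + fixed 88 = 457
No other subset beats 424.

Open North, South and West; minimum total cost 424.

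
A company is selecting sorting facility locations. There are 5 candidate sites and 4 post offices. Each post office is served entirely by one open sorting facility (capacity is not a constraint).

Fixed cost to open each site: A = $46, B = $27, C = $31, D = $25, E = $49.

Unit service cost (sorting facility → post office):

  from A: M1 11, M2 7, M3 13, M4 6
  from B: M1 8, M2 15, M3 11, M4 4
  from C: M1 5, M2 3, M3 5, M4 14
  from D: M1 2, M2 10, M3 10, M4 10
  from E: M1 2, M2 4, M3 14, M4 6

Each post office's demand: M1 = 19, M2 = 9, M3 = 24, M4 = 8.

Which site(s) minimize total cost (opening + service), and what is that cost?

Open B, C and D; minimum total cost 300.

For any fixed open set, each post office goes to its cheapest open site; total = fixed + service.
{B, C, D}: M1→D 2·19=38, M2→C 3·9=27, M3→C 5·24=120, M4→B 4·8=32. Service 217; fixed 83; total 300.
{C, E}: service 233 + fixed 80 = 313
{C, D}: service 265 + fixed 56 = 321
{A, B, C, D, E}: M1→D 2·19=38, M2→C 3·9=27, M3→C 5·24=120, M4→B 4·8=32. Service 217; fixed 178; total 395.
No other subset beats 300.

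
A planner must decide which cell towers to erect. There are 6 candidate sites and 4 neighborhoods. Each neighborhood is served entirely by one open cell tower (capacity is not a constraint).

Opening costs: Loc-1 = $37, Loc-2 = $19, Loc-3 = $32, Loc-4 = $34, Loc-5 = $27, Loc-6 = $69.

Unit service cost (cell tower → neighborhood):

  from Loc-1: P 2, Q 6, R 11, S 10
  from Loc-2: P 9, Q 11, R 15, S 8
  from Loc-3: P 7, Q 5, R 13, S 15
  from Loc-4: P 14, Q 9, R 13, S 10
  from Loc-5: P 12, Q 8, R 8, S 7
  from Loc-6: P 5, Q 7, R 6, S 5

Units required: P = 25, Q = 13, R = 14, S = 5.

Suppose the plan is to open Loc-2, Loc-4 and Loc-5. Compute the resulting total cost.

Total cost: 556

Each neighborhood is assigned to its cheapest site among the open ones.
{Loc-2, Loc-4, Loc-5}: P→Loc-2 9·25=225, Q→Loc-5 8·13=104, R→Loc-5 8·14=112, S→Loc-5 7·5=35. Service 476; fixed 80; total 556.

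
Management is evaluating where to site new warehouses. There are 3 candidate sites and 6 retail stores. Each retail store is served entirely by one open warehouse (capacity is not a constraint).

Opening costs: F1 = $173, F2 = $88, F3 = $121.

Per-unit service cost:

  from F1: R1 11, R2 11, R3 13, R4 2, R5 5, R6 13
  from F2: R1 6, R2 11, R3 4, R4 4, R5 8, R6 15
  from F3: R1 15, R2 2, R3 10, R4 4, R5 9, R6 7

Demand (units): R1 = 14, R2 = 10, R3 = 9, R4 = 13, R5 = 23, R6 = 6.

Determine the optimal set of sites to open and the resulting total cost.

For any fixed open set, each retail store goes to its cheapest open site; total = fixed + service.
{F2, F3}: R1→F2 6·14=84, R2→F3 2·10=20, R3→F2 4·9=36, R4→F2 4·13=52, R5→F2 8·23=184, R6→F3 7·6=42. Service 418; fixed 209; total 627.
{F2}: R1→F2 6·14=84, R2→F2 11·10=110, R3→F2 4·9=36, R4→F2 4·13=52, R5→F2 8·23=184, R6→F2 15·6=90. Service 556; fixed 88; total 644.
{F1, F2, F3}: service 323 + fixed 382 = 705
No other subset beats 627.

Open F2 and F3; minimum total cost 627.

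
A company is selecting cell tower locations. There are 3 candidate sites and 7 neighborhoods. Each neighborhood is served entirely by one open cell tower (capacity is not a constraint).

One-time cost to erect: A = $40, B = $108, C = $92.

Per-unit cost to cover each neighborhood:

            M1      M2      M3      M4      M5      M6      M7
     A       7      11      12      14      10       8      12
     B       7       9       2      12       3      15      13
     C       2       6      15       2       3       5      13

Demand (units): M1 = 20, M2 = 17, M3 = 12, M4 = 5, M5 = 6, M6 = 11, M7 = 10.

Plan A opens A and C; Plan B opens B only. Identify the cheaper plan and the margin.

Plan A is cheaper by 177.

Plan A: {A, C}: M1→C 2·20=40, M2→C 6·17=102, M3→A 12·12=144, M4→C 2·5=10, M5→C 3·6=18, M6→C 5·11=55, M7→A 12·10=120. Service 489; fixed 132; total 621.
Plan B: {B}: M1→B 7·20=140, M2→B 9·17=153, M3→B 2·12=24, M4→B 12·5=60, M5→B 3·6=18, M6→B 15·11=165, M7→B 13·10=130. Service 690; fixed 108; total 798.
Difference: |621 − 798| = 177.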